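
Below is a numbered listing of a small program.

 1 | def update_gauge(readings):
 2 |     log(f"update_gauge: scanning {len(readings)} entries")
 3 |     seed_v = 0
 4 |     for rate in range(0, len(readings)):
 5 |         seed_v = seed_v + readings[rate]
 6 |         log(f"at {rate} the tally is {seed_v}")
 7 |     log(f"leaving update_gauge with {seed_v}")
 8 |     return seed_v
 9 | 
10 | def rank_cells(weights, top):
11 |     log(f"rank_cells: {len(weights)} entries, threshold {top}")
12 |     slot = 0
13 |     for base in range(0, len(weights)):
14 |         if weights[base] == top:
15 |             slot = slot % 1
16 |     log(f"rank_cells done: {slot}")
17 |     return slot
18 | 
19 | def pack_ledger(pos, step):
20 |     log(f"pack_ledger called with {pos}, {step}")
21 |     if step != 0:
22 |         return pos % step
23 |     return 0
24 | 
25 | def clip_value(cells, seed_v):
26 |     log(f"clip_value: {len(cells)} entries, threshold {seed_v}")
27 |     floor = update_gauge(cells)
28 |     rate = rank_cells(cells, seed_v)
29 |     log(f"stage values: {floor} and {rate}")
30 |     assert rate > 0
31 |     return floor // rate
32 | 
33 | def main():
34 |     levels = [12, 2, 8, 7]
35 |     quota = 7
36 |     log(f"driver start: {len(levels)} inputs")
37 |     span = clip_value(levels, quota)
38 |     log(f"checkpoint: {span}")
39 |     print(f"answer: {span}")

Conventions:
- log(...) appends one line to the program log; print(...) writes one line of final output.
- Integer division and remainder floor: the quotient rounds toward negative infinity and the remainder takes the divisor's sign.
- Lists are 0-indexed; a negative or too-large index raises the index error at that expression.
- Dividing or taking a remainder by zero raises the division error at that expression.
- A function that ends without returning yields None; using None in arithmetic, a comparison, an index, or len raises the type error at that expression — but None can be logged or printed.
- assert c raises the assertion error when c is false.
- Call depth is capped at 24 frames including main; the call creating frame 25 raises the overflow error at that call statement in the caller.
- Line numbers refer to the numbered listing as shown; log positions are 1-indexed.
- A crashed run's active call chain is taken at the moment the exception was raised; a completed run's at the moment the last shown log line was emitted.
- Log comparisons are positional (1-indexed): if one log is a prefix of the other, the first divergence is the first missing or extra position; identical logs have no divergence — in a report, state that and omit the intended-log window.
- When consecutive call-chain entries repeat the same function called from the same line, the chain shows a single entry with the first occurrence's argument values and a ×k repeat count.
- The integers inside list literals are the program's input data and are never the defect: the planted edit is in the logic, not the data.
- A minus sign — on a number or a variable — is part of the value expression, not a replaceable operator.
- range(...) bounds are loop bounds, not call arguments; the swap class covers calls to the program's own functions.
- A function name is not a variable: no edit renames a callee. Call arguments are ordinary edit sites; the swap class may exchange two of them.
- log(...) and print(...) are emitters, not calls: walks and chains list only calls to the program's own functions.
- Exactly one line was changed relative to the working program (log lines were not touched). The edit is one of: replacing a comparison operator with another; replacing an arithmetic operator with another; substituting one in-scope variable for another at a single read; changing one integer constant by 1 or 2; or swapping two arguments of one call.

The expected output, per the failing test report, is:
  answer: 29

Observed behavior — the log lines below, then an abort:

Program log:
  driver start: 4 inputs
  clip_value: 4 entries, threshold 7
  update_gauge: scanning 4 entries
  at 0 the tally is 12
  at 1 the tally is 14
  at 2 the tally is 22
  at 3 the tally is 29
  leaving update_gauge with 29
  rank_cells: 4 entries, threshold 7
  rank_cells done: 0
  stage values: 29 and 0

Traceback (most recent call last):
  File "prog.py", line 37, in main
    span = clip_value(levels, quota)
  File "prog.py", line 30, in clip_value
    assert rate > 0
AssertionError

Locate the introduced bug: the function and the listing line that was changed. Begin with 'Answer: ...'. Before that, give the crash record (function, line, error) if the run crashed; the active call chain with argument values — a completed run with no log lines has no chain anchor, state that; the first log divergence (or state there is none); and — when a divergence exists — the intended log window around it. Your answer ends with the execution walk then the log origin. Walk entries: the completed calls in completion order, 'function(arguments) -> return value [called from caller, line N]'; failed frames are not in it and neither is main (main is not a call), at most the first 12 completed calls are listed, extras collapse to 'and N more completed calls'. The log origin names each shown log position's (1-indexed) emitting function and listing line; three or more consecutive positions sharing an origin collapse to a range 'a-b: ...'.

Answer: the defect is in rank_cells at line 15.
Key observation: At log position 10 the runs split — shown 'rank_cells done: 0', but the working version logs 'rank_cells done: 1'.
Crash: clip_value, line 30, AssertionError.
Call chain: main -> clip_value([12, 2, 8, 7], 7) (called at line 37).
First divergence: position 10 — the shown line 'rank_cells done: 0' should read 'rank_cells done: 1'.
Intended log window:
  8: leaving update_gauge with 29
  9: rank_cells: 4 entries, threshold 7
  10: rank_cells done: 1
  11: stage values: 29 and 1
Execution walk:
  update_gauge([12, 2, 8, 7]) -> 29  [called from clip_value, line 27]
  rank_cells([12, 2, 8, 7], 7) -> 0  [called from clip_value, line 28]
Log origin:
  1 — main, line 36
  2 — clip_value, line 26
  3 — update_gauge, line 2
  4-7 — update_gauge, line 6
  8 — update_gauge, line 7
  9 — rank_cells, line 11
  10 — rank_cells, line 16
  11 — clip_value, line 29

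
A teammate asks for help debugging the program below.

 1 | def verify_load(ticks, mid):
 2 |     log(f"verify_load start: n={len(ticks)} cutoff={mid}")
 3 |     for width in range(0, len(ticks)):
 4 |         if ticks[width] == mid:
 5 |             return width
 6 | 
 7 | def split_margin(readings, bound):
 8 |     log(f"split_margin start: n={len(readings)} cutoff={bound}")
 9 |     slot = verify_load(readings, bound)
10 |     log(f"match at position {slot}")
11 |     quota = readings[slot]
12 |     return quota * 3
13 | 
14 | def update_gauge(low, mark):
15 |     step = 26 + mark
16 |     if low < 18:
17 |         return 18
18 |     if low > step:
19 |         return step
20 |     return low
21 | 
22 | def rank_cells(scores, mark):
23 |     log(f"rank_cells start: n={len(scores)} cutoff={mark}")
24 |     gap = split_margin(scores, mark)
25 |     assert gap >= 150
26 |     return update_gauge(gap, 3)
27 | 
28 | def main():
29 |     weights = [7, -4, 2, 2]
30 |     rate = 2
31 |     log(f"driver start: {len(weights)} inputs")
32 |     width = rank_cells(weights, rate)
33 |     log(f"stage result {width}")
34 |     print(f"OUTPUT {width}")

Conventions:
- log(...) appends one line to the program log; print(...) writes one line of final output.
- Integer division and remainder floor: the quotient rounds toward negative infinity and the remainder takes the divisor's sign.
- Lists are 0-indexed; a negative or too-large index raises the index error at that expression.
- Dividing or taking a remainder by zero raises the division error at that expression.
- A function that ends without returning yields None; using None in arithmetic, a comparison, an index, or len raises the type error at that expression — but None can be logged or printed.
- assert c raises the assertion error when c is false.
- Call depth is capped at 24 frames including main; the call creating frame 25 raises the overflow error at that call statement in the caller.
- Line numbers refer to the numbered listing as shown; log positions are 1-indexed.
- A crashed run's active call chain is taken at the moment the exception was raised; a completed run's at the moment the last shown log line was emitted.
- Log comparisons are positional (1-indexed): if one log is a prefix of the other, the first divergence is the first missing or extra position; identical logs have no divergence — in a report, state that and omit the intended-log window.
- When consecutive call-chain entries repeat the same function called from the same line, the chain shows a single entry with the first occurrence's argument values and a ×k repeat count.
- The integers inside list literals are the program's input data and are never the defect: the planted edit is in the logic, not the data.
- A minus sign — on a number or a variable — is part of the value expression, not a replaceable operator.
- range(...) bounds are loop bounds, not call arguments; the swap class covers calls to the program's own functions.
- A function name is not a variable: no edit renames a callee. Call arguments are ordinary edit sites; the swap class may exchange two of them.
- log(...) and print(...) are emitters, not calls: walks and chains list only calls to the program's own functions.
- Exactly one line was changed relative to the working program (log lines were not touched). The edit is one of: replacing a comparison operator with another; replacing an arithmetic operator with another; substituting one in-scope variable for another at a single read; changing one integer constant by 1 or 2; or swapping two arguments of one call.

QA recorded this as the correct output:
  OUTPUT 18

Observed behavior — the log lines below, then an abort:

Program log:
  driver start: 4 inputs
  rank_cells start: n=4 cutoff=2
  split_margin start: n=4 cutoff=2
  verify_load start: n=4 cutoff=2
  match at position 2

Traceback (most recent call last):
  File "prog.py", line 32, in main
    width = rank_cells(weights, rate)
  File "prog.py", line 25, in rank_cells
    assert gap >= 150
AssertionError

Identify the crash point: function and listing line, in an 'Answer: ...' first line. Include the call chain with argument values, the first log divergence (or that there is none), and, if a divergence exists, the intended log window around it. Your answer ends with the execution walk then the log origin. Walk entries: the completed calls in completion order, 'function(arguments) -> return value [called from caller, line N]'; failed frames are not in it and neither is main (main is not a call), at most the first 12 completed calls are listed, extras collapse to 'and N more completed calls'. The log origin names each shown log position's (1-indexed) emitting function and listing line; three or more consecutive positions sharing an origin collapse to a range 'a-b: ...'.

Answer: the error was raised in rank_cells, line 25.
The tell: The faulty run's log stops after 5 lines; the working version's next line would be 'stage result 18'.
Call chain: main -> rank_cells([7, -4, 2, 2], 2) (called at line 32).
First divergence: position 6 — after 5 matching lines the faulty run goes silent; intended next line 'stage result 18'.
Intended log window:
  4: verify_load start: n=4 cutoff=2
  5: match at position 2
  6: stage result 18
Execution walk:
  verify_load([7, -4, 2, 2], 2) -> 2  [called from split_margin, line 9]
  split_margin([7, -4, 2, 2], 2) -> 6  [called from rank_cells, line 24]
Log origins:
  1: emitted by main (line 31)
  2: emitted by rank_cells (line 23)
  3: emitted by split_margin (line 8)
  4: emitted by verify_load (line 2)
  5: emitted by split_margin (line 10)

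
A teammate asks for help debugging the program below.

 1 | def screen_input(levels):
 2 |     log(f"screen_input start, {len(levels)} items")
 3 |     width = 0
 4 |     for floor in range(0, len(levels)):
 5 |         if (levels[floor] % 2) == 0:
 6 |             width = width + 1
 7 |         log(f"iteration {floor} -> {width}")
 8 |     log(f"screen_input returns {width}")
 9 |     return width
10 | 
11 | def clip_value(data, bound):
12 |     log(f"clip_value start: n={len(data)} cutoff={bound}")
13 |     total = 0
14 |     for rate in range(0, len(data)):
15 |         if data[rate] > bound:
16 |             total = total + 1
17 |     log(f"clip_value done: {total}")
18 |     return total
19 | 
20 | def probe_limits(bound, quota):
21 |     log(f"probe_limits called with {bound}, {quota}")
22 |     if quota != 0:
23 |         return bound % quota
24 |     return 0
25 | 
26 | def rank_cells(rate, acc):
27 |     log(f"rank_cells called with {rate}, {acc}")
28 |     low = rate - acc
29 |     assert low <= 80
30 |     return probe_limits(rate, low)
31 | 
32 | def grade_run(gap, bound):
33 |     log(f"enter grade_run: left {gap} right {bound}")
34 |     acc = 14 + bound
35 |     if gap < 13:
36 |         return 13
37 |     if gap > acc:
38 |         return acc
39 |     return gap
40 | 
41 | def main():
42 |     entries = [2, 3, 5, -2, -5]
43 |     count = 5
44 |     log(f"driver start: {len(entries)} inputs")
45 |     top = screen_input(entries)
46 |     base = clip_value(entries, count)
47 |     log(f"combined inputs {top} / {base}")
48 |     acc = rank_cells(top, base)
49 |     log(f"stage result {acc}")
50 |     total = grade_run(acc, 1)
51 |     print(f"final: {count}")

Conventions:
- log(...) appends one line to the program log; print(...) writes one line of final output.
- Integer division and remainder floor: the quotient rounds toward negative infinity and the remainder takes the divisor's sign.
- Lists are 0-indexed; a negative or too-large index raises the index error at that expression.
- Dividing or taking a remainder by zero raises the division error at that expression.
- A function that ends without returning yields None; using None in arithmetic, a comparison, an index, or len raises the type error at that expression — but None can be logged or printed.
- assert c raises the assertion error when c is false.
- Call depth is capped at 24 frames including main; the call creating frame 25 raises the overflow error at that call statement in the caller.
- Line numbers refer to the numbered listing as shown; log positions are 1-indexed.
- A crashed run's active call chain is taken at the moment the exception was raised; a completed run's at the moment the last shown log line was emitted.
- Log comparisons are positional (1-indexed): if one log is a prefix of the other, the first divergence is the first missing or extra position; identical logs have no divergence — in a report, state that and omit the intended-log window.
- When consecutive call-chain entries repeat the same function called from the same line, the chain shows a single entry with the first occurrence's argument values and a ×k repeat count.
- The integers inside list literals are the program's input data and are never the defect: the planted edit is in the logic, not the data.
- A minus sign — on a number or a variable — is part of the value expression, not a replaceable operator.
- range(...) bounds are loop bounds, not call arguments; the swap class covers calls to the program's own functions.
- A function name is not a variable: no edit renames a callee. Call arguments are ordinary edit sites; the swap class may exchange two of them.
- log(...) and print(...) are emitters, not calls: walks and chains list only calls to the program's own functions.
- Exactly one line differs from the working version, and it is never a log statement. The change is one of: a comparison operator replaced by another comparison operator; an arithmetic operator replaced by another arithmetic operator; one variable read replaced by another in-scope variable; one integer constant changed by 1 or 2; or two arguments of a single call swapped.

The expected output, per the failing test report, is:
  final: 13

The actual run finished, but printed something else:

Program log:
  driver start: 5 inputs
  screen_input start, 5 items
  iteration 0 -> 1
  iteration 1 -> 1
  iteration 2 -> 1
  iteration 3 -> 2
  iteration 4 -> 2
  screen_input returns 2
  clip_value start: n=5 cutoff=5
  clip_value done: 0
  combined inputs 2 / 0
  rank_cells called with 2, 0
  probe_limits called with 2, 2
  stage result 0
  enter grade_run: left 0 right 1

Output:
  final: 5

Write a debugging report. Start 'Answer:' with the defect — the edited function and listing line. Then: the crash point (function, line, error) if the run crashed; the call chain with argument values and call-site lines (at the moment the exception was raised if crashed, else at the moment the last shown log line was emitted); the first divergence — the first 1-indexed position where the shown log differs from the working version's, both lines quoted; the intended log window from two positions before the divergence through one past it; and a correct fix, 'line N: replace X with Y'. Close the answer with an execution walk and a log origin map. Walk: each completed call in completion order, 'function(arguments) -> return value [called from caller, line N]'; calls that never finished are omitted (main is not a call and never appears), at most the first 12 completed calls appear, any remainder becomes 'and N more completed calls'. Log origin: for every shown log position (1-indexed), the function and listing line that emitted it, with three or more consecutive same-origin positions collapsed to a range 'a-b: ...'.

Answer: the defect is in main at line 51.
The tell: The two runs log identically and part ways only at the printed values.
Call chain: main -> grade_run(0, 1) (called at line 50).
First divergence: none — the logs agree in full.
Execution walk:
  screen_input([2, 3, 5, -2, -5]) -> 2  [called from main, line 45]
  clip_value([2, 3, 5, -2, -5], 5) -> 0  [called from main, line 46]
  probe_limits(2, 2) -> 0  [called from rank_cells, line 30]
  rank_cells(2, 0) -> 0  [called from main, line 48]
  grade_run(0, 1) -> 13  [called from main, line 50]
Log origin:
  1 — main, line 44
  2 — screen_input, line 2
  3-7 — screen_input, line 7
  8 — screen_input, line 8
  9 — clip_value, line 12
  10 — clip_value, line 17
  11 — main, line 47
  12 — rank_cells, line 27
  13 — probe_limits, line 21
  14 — main, line 49
  15 — grade_run, line 33
A correct fix: line 51: replace `count` with `total`.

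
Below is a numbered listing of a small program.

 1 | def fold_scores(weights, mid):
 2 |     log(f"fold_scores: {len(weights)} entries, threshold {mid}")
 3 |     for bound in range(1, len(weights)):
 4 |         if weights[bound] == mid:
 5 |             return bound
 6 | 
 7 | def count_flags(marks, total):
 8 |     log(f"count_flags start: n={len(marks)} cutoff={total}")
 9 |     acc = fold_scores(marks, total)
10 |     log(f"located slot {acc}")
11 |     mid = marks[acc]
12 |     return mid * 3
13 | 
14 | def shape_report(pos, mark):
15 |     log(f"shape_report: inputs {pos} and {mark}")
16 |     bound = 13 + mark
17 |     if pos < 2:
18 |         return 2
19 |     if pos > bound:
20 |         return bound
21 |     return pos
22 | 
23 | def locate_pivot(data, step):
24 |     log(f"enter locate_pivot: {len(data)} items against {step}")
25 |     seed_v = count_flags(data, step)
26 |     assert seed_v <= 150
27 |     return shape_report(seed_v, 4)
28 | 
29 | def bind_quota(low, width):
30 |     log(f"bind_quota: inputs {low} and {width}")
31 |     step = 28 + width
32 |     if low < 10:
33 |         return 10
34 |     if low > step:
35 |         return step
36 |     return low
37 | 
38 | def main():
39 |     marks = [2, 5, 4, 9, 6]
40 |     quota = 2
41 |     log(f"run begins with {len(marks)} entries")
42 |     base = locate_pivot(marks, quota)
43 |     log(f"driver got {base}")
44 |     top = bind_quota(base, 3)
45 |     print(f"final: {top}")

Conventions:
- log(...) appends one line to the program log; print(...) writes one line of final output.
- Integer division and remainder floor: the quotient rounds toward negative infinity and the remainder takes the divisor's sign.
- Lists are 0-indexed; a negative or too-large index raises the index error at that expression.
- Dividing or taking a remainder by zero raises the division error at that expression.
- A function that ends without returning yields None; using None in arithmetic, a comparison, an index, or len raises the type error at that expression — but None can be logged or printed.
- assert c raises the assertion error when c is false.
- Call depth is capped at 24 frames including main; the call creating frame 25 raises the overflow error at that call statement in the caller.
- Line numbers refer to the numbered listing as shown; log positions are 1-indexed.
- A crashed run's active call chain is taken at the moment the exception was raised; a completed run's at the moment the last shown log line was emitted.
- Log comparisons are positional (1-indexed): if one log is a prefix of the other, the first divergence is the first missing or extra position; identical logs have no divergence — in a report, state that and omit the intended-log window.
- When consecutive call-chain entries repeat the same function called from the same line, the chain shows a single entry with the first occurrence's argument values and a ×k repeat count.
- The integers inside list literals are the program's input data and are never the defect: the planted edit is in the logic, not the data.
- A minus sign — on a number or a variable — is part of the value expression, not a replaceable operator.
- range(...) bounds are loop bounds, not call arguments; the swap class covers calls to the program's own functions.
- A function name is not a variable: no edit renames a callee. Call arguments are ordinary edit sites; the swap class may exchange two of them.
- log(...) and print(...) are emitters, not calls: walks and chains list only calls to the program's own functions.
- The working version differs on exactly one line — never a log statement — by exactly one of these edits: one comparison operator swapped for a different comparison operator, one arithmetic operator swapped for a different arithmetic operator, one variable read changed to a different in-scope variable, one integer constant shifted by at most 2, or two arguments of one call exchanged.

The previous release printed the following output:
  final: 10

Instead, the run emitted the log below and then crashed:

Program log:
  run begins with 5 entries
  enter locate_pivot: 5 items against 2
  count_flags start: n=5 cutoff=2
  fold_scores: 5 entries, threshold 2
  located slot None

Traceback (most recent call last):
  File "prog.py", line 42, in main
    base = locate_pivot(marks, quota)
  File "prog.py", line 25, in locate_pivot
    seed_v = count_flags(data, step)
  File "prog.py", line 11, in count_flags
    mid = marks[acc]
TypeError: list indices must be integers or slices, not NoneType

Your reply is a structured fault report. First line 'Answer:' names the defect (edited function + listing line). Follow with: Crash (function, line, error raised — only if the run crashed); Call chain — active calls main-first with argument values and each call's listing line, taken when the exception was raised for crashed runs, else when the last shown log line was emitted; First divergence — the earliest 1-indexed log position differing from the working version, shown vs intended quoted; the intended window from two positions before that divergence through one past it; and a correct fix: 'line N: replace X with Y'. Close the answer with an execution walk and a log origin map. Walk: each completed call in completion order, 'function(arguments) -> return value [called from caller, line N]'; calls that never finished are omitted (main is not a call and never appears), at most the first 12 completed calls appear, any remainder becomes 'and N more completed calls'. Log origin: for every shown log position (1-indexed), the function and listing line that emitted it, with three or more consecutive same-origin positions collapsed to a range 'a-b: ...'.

Answer: the defect is in fold_scores at line 3.
The tell: The log first diverges at position 5: the faulty run prints 'located slot None' where the working version prints 'located slot 0'.
Crash: count_flags, line 11, TypeError.
Call chain: main -> locate_pivot([2, 5, 4, 9, 6], 2) (called at line 42) -> count_flags([2, 5, 4, 9, 6], 2) (called at line 25).
First divergence: position 5 — shown 'located slot None', intended 'located slot 0'.
Intended log window:
  3: count_flags start: n=5 cutoff=2
  4: fold_scores: 5 entries, threshold 2
  5: located slot 0
  6: shape_report: inputs 6 and 4
Execution walk:
  fold_scores([2, 5, 4, 9, 6], 2) -> None  [called from count_flags, line 9]
Log origin:
  1: logged in main at line 41
  2: logged in locate_pivot at line 24
  3: logged in count_flags at line 8
  4: logged in fold_scores at line 2
  5: logged in count_flags at line 10
A correct fix: line 3: replace `1` with `0`.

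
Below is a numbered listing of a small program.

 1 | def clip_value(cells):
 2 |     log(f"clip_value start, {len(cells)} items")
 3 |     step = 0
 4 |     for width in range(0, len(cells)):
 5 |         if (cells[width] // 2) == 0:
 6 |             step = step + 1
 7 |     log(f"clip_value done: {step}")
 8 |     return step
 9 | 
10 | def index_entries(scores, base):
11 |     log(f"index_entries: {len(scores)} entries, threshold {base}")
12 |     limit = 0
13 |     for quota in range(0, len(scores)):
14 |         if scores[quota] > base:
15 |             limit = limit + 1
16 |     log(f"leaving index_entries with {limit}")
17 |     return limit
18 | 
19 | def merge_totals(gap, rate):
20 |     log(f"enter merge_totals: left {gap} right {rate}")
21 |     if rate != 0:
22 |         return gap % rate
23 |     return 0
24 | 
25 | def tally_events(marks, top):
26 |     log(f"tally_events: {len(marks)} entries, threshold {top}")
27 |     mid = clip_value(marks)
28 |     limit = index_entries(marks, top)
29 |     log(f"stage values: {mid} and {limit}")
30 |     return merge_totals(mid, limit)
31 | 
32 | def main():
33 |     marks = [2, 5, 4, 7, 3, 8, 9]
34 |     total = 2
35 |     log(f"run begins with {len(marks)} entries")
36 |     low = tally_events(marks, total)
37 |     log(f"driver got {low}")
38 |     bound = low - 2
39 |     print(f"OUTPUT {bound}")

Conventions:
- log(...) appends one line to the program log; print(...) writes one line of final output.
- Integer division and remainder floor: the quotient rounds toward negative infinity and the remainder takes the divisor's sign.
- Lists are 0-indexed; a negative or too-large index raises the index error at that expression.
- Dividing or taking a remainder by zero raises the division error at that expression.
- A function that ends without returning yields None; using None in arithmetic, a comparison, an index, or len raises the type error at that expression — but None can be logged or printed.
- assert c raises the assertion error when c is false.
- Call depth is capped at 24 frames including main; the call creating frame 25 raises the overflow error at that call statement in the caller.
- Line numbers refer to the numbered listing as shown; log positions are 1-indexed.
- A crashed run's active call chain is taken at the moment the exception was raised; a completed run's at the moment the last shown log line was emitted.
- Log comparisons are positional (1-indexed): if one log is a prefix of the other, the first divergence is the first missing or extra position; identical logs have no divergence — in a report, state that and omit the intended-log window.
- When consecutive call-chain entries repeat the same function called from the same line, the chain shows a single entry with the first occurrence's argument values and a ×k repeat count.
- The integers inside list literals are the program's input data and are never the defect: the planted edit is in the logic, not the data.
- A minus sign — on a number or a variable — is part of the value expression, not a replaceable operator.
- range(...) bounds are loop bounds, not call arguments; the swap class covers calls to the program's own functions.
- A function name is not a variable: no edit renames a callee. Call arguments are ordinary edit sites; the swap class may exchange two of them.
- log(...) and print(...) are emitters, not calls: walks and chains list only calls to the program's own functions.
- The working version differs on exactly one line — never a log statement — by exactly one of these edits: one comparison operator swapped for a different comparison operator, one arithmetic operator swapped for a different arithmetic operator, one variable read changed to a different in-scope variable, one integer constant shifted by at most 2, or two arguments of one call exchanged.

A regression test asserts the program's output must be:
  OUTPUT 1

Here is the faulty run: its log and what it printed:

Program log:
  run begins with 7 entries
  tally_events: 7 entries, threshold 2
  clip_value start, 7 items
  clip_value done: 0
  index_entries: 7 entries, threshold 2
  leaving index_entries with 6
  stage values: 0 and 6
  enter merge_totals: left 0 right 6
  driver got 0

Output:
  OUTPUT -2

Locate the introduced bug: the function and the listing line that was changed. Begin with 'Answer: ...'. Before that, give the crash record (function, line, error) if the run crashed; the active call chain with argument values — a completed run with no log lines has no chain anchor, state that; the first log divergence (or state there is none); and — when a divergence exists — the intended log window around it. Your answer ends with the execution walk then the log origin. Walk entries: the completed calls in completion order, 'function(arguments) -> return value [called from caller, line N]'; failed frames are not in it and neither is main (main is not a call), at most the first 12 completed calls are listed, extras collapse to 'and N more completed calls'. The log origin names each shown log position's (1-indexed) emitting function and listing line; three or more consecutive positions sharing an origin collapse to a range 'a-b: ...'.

Answer: the defect is in clip_value at line 5.
The tell: Everything matches until log position 4, which reads 'clip_value done: 0' in place of 'clip_value done: 3'.
Call chain: main.
First divergence: position 4 — the shown line 'clip_value done: 0' should read 'clip_value done: 3'.
Intended log window:
  2: tally_events: 7 entries, threshold 2
  3: clip_value start, 7 items
  4: clip_value done: 3
  5: index_entries: 7 entries, threshold 2
Execution walk:
  clip_value([2, 5, 4, 7, 3, 8, 9]) -> 0  [called from tally_events, line 27]
  index_entries([2, 5, 4, 7, 3, 8, 9], 2) -> 6  [called from tally_events, line 28]
  merge_totals(0, 6) -> 0  [called from tally_events, line 30]
  tally_events([2, 5, 4, 7, 3, 8, 9], 2) -> 0  [called from main, line 36]
Origin of each log line:
  1: emitted by main (line 35)
  2: emitted by tally_events (line 26)
  3: emitted by clip_value (line 2)
  4: emitted by clip_value (line 7)
  5: emitted by index_entries (line 11)
  6: emitted by index_entries (line 16)
  7: emitted by tally_events (line 29)
  8: emitted by merge_totals (line 20)
  9: emitted by main (line 37)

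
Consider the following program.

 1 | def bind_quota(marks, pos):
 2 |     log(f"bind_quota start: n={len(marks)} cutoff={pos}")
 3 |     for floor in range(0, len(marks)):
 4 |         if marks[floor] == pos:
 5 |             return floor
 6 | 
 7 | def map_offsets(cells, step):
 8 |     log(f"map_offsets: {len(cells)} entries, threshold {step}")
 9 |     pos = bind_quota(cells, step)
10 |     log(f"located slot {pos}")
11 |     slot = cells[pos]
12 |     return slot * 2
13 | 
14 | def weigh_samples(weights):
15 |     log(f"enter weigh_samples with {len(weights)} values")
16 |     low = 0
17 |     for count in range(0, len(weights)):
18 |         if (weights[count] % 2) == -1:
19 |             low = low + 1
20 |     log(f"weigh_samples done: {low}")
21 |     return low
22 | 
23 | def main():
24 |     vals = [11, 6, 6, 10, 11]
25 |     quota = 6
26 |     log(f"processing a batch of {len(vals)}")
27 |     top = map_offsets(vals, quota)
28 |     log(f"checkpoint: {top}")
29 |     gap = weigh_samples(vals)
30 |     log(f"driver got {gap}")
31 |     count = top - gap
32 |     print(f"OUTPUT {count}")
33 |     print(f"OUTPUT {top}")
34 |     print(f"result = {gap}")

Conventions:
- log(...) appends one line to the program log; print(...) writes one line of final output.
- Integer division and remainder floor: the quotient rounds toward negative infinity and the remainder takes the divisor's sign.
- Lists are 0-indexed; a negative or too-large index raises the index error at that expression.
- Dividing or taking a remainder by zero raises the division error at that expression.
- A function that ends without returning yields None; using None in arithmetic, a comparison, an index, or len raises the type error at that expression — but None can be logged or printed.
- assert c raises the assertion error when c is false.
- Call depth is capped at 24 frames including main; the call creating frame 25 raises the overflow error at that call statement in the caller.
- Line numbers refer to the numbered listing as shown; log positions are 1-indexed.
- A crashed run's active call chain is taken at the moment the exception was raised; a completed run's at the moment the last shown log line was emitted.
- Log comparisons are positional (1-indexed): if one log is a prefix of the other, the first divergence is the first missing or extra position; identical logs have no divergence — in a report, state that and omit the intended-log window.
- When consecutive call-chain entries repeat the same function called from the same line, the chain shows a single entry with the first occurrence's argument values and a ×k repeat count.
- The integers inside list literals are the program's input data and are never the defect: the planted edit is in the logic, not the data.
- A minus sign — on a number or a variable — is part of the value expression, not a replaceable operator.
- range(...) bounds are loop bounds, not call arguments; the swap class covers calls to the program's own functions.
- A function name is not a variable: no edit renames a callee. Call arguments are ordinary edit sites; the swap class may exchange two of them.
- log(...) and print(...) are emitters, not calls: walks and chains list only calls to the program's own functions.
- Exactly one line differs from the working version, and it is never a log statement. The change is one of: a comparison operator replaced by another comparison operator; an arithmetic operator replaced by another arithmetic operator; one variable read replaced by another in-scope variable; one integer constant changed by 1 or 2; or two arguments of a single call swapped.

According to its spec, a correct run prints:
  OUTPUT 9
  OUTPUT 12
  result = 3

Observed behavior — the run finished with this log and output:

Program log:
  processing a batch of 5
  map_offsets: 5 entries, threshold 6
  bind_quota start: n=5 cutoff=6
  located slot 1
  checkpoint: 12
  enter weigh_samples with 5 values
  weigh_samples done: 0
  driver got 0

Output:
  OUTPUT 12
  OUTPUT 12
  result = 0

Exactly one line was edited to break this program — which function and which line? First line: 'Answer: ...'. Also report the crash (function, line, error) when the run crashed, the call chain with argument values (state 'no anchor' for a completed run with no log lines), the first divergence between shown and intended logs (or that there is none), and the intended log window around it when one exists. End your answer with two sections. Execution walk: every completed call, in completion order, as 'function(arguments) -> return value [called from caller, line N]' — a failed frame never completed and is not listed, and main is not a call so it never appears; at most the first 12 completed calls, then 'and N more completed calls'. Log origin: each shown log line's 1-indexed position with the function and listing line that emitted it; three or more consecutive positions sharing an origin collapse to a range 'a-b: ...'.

Answer: the defect is in weigh_samples at line 18.
Key observation: The earliest visible damage is log position 7 — 'weigh_samples done: 0' rather than the intended 'weigh_samples done: 3'.
Call chain: main.
First divergence: at position 7 the run shows 'weigh_samples done: 0' where the working version logs 'weigh_samples done: 3'.
Intended log window:
  5: checkpoint: 12
  6: enter weigh_samples with 5 values
  7: weigh_samples done: 3
  8: driver got 3
Execution walk:
  bind_quota([11, 6, 6, 10, 11], 6) -> 1  [called from map_offsets, line 9]
  map_offsets([11, 6, 6, 10, 11], 6) -> 12  [called from main, line 27]
  weigh_samples([11, 6, 6, 10, 11]) -> 0  [called from main, line 29]
Log line origins:
  1: emitted by main (line 26)
  2: emitted by map_offsets (line 8)
  3: emitted by bind_quota (line 2)
  4: emitted by map_offsets (line 10)
  5: emitted by main (line 28)
  6: emitted by weigh_samples (line 15)
  7: emitted by weigh_samples (line 20)
  8: emitted by main (line 30)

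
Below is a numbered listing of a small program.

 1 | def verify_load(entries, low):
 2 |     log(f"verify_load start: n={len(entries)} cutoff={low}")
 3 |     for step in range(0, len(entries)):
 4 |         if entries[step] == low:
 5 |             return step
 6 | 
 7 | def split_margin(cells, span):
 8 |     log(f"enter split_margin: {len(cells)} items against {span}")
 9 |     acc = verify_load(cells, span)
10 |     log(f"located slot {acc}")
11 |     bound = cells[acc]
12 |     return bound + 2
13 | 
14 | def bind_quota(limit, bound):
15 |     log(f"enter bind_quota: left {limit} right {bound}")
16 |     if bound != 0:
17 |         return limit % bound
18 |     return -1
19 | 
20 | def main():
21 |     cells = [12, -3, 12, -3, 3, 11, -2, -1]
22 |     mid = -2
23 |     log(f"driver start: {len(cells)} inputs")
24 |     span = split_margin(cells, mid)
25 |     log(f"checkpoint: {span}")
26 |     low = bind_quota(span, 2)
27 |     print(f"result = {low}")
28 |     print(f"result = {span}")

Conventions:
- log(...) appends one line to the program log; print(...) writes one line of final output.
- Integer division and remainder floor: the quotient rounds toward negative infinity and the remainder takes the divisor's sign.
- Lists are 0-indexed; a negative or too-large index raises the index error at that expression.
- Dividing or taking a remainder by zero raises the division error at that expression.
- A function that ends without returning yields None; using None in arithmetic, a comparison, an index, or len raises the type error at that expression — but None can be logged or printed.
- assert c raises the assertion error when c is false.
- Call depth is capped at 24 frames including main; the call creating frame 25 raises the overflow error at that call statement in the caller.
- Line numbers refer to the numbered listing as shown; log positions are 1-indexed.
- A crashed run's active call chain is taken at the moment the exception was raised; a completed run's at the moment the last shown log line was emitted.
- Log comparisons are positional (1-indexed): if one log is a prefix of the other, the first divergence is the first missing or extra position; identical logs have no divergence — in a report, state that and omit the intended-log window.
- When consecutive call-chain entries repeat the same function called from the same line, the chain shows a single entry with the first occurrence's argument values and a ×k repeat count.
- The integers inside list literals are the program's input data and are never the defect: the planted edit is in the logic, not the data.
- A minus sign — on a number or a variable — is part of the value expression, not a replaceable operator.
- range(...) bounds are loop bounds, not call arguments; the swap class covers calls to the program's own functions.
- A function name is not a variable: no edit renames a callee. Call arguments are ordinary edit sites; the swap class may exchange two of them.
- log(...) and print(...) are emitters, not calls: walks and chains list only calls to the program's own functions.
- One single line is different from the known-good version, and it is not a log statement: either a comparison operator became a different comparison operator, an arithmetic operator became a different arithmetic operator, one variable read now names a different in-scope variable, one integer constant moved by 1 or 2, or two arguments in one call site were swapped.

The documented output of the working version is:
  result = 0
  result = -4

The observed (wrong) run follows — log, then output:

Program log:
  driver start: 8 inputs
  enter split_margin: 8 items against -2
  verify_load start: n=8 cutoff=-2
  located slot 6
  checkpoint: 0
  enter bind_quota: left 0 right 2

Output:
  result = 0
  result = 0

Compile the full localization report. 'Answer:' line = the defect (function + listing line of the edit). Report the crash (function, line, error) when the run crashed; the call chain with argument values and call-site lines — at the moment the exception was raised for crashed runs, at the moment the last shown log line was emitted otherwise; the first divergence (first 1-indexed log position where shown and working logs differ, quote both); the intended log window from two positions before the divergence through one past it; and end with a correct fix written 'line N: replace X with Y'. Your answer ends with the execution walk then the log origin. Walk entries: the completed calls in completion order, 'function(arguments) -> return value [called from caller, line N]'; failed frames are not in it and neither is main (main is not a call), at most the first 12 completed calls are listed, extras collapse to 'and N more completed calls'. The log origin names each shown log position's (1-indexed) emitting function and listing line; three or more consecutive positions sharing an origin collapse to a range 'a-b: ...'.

Answer: the defect is in split_margin at line 12.
Core observation: Position 5 is the first bad log line: 'checkpoint: 0' should read 'checkpoint: -4'.
Call chain: main -> bind_quota(0, 2) (called at line 26).
First divergence: position 5; shown 'checkpoint: 0' vs intended 'checkpoint: -4'.
Intended log window:
  3: verify_load start: n=8 cutoff=-2
  4: located slot 6
  5: checkpoint: -4
  6: enter bind_quota: left -4 right 2
Execution walk:
  verify_load([12, -3, 12, -3, 3, 11, -2, -1], -2) -> 6  [called from split_margin, line 9]
  split_margin([12, -3, 12, -3, 3, 11, -2, -1], -2) -> 0  [called from main, line 24]
  bind_quota(0, 2) -> 0  [called from main, line 26]
Log origin:
  1: from main, line 23
  2: from split_margin, line 8
  3: from verify_load, line 2
  4: from split_margin, line 10
  5: from main, line 25
  6: from bind_quota, line 15
A correct fix: line 12: replace `+` with `*`.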